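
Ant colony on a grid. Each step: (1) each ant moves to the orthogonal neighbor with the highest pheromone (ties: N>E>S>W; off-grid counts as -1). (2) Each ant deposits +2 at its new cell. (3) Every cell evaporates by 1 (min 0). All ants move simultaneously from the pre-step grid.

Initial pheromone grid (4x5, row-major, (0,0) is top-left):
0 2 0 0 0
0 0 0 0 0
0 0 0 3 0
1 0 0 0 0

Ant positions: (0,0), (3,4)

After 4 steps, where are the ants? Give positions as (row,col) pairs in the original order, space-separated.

Step 1: ant0:(0,0)->E->(0,1) | ant1:(3,4)->N->(2,4)
  grid max=3 at (0,1)
Step 2: ant0:(0,1)->E->(0,2) | ant1:(2,4)->W->(2,3)
  grid max=3 at (2,3)
Step 3: ant0:(0,2)->W->(0,1) | ant1:(2,3)->N->(1,3)
  grid max=3 at (0,1)
Step 4: ant0:(0,1)->E->(0,2) | ant1:(1,3)->S->(2,3)
  grid max=3 at (2,3)

(0,2) (2,3)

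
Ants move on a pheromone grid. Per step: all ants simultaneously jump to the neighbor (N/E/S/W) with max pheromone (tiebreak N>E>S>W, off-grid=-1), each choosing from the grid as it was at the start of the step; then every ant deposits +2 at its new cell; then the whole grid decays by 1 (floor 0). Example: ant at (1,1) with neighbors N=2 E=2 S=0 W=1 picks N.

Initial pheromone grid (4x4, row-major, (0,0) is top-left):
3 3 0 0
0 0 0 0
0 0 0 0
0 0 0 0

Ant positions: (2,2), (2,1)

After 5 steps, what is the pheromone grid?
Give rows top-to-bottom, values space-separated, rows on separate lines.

After step 1: ants at (1,2),(1,1)
  2 2 0 0
  0 1 1 0
  0 0 0 0
  0 0 0 0
After step 2: ants at (1,1),(0,1)
  1 3 0 0
  0 2 0 0
  0 0 0 0
  0 0 0 0
After step 3: ants at (0,1),(1,1)
  0 4 0 0
  0 3 0 0
  0 0 0 0
  0 0 0 0
After step 4: ants at (1,1),(0,1)
  0 5 0 0
  0 4 0 0
  0 0 0 0
  0 0 0 0
After step 5: ants at (0,1),(1,1)
  0 6 0 0
  0 5 0 0
  0 0 0 0
  0 0 0 0

0 6 0 0
0 5 0 0
0 0 0 0
0 0 0 0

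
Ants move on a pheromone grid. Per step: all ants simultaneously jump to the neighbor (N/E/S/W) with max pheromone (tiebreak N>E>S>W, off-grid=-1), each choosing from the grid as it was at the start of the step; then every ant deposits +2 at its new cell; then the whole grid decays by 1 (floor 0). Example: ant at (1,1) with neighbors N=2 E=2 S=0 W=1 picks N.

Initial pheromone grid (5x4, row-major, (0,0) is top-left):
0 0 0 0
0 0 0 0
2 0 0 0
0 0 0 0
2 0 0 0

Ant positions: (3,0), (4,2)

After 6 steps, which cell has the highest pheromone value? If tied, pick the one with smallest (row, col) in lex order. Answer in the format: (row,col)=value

Step 1: ant0:(3,0)->N->(2,0) | ant1:(4,2)->N->(3,2)
  grid max=3 at (2,0)
Step 2: ant0:(2,0)->N->(1,0) | ant1:(3,2)->N->(2,2)
  grid max=2 at (2,0)
Step 3: ant0:(1,0)->S->(2,0) | ant1:(2,2)->N->(1,2)
  grid max=3 at (2,0)
Step 4: ant0:(2,0)->N->(1,0) | ant1:(1,2)->N->(0,2)
  grid max=2 at (2,0)
Step 5: ant0:(1,0)->S->(2,0) | ant1:(0,2)->E->(0,3)
  grid max=3 at (2,0)
Step 6: ant0:(2,0)->N->(1,0) | ant1:(0,3)->S->(1,3)
  grid max=2 at (2,0)
Final grid:
  0 0 0 0
  1 0 0 1
  2 0 0 0
  0 0 0 0
  0 0 0 0
Max pheromone 2 at (2,0)

Answer: (2,0)=2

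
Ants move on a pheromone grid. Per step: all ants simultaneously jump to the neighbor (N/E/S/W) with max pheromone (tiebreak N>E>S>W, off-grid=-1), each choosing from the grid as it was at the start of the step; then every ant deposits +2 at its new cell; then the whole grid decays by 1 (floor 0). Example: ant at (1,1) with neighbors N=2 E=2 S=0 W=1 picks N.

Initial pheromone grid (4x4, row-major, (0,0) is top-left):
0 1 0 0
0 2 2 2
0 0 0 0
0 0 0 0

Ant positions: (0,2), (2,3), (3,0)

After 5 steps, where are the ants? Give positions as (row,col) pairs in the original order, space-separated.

Step 1: ant0:(0,2)->S->(1,2) | ant1:(2,3)->N->(1,3) | ant2:(3,0)->N->(2,0)
  grid max=3 at (1,2)
Step 2: ant0:(1,2)->E->(1,3) | ant1:(1,3)->W->(1,2) | ant2:(2,0)->N->(1,0)
  grid max=4 at (1,2)
Step 3: ant0:(1,3)->W->(1,2) | ant1:(1,2)->E->(1,3) | ant2:(1,0)->N->(0,0)
  grid max=5 at (1,2)
Step 4: ant0:(1,2)->E->(1,3) | ant1:(1,3)->W->(1,2) | ant2:(0,0)->E->(0,1)
  grid max=6 at (1,2)
Step 5: ant0:(1,3)->W->(1,2) | ant1:(1,2)->E->(1,3) | ant2:(0,1)->E->(0,2)
  grid max=7 at (1,2)

(1,2) (1,3) (0,2)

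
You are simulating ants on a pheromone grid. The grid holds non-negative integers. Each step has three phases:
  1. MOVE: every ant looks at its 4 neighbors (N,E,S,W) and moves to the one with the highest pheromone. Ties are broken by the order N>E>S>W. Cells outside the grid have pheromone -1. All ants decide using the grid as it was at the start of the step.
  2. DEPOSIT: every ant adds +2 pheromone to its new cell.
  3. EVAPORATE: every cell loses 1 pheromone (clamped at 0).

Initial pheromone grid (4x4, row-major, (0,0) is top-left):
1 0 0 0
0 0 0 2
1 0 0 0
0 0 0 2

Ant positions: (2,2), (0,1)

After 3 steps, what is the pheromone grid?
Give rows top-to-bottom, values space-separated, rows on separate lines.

After step 1: ants at (1,2),(0,0)
  2 0 0 0
  0 0 1 1
  0 0 0 0
  0 0 0 1
After step 2: ants at (1,3),(0,1)
  1 1 0 0
  0 0 0 2
  0 0 0 0
  0 0 0 0
After step 3: ants at (0,3),(0,0)
  2 0 0 1
  0 0 0 1
  0 0 0 0
  0 0 0 0

2 0 0 1
0 0 0 1
0 0 0 0
0 0 0 0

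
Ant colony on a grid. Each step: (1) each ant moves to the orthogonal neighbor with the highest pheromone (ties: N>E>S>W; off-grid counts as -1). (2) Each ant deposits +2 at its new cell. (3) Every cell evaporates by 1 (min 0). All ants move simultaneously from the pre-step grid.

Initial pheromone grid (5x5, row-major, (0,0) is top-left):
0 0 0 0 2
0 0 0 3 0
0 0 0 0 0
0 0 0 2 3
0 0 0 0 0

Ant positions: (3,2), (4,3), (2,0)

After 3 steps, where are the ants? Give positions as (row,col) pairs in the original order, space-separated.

Step 1: ant0:(3,2)->E->(3,3) | ant1:(4,3)->N->(3,3) | ant2:(2,0)->N->(1,0)
  grid max=5 at (3,3)
Step 2: ant0:(3,3)->E->(3,4) | ant1:(3,3)->E->(3,4) | ant2:(1,0)->N->(0,0)
  grid max=5 at (3,4)
Step 3: ant0:(3,4)->W->(3,3) | ant1:(3,4)->W->(3,3) | ant2:(0,0)->E->(0,1)
  grid max=7 at (3,3)

(3,3) (3,3) (0,1)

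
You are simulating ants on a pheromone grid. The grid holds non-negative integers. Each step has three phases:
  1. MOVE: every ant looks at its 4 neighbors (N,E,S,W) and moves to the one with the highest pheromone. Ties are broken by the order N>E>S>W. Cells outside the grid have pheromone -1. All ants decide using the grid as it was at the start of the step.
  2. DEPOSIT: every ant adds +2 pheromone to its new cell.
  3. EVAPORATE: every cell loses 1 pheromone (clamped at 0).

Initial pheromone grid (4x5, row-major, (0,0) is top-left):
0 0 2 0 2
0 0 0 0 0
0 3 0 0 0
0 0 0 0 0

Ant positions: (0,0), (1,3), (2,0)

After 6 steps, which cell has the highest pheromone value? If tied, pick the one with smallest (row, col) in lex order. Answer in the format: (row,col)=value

Answer: (0,4)=6

Derivation:
Step 1: ant0:(0,0)->E->(0,1) | ant1:(1,3)->N->(0,3) | ant2:(2,0)->E->(2,1)
  grid max=4 at (2,1)
Step 2: ant0:(0,1)->E->(0,2) | ant1:(0,3)->E->(0,4) | ant2:(2,1)->N->(1,1)
  grid max=3 at (2,1)
Step 3: ant0:(0,2)->E->(0,3) | ant1:(0,4)->S->(1,4) | ant2:(1,1)->S->(2,1)
  grid max=4 at (2,1)
Step 4: ant0:(0,3)->E->(0,4) | ant1:(1,4)->N->(0,4) | ant2:(2,1)->N->(1,1)
  grid max=4 at (0,4)
Step 5: ant0:(0,4)->S->(1,4) | ant1:(0,4)->S->(1,4) | ant2:(1,1)->S->(2,1)
  grid max=4 at (2,1)
Step 6: ant0:(1,4)->N->(0,4) | ant1:(1,4)->N->(0,4) | ant2:(2,1)->N->(1,1)
  grid max=6 at (0,4)
Final grid:
  0 0 0 0 6
  0 1 0 0 2
  0 3 0 0 0
  0 0 0 0 0
Max pheromone 6 at (0,4)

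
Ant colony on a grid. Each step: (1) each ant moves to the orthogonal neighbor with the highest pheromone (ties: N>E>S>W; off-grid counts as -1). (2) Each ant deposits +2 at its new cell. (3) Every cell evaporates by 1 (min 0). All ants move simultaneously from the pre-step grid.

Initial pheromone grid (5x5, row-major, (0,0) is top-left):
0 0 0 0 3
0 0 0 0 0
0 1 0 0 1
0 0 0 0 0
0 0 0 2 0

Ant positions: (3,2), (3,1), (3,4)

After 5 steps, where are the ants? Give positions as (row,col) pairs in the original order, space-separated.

Step 1: ant0:(3,2)->N->(2,2) | ant1:(3,1)->N->(2,1) | ant2:(3,4)->N->(2,4)
  grid max=2 at (0,4)
Step 2: ant0:(2,2)->W->(2,1) | ant1:(2,1)->E->(2,2) | ant2:(2,4)->N->(1,4)
  grid max=3 at (2,1)
Step 3: ant0:(2,1)->E->(2,2) | ant1:(2,2)->W->(2,1) | ant2:(1,4)->N->(0,4)
  grid max=4 at (2,1)
Step 4: ant0:(2,2)->W->(2,1) | ant1:(2,1)->E->(2,2) | ant2:(0,4)->S->(1,4)
  grid max=5 at (2,1)
Step 5: ant0:(2,1)->E->(2,2) | ant1:(2,2)->W->(2,1) | ant2:(1,4)->N->(0,4)
  grid max=6 at (2,1)

(2,2) (2,1) (0,4)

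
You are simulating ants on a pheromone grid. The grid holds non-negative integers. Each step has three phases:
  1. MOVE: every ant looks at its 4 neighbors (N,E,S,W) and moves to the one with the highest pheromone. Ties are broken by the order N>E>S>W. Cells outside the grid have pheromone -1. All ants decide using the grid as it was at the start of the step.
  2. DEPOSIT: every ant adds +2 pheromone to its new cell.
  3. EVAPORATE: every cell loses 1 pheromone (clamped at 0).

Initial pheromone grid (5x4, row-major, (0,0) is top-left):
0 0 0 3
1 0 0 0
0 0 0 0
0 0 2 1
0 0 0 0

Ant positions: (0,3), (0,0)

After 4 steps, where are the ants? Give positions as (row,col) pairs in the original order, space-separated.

Step 1: ant0:(0,3)->S->(1,3) | ant1:(0,0)->S->(1,0)
  grid max=2 at (0,3)
Step 2: ant0:(1,3)->N->(0,3) | ant1:(1,0)->N->(0,0)
  grid max=3 at (0,3)
Step 3: ant0:(0,3)->S->(1,3) | ant1:(0,0)->S->(1,0)
  grid max=2 at (0,3)
Step 4: ant0:(1,3)->N->(0,3) | ant1:(1,0)->N->(0,0)
  grid max=3 at (0,3)

(0,3) (0,0)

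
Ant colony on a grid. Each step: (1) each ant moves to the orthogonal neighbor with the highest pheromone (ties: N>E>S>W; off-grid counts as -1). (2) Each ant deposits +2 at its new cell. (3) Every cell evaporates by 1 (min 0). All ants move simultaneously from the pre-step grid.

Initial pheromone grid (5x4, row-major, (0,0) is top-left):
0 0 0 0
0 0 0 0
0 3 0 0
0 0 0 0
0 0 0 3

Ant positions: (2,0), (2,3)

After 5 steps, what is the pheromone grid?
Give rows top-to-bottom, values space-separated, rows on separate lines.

After step 1: ants at (2,1),(1,3)
  0 0 0 0
  0 0 0 1
  0 4 0 0
  0 0 0 0
  0 0 0 2
After step 2: ants at (1,1),(0,3)
  0 0 0 1
  0 1 0 0
  0 3 0 0
  0 0 0 0
  0 0 0 1
After step 3: ants at (2,1),(1,3)
  0 0 0 0
  0 0 0 1
  0 4 0 0
  0 0 0 0
  0 0 0 0
After step 4: ants at (1,1),(0,3)
  0 0 0 1
  0 1 0 0
  0 3 0 0
  0 0 0 0
  0 0 0 0
After step 5: ants at (2,1),(1,3)
  0 0 0 0
  0 0 0 1
  0 4 0 0
  0 0 0 0
  0 0 0 0

0 0 0 0
0 0 0 1
0 4 0 0
0 0 0 0
0 0 0 0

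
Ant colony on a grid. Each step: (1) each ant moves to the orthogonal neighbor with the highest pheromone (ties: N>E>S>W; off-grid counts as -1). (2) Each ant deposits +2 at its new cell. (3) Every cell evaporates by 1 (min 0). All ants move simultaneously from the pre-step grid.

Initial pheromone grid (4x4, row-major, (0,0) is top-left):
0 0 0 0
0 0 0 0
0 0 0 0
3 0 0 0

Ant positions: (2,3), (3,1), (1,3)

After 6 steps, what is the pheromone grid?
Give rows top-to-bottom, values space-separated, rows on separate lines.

After step 1: ants at (1,3),(3,0),(0,3)
  0 0 0 1
  0 0 0 1
  0 0 0 0
  4 0 0 0
After step 2: ants at (0,3),(2,0),(1,3)
  0 0 0 2
  0 0 0 2
  1 0 0 0
  3 0 0 0
After step 3: ants at (1,3),(3,0),(0,3)
  0 0 0 3
  0 0 0 3
  0 0 0 0
  4 0 0 0
After step 4: ants at (0,3),(2,0),(1,3)
  0 0 0 4
  0 0 0 4
  1 0 0 0
  3 0 0 0
After step 5: ants at (1,3),(3,0),(0,3)
  0 0 0 5
  0 0 0 5
  0 0 0 0
  4 0 0 0
After step 6: ants at (0,3),(2,0),(1,3)
  0 0 0 6
  0 0 0 6
  1 0 0 0
  3 0 0 0

0 0 0 6
0 0 0 6
1 0 0 0
3 0 0 0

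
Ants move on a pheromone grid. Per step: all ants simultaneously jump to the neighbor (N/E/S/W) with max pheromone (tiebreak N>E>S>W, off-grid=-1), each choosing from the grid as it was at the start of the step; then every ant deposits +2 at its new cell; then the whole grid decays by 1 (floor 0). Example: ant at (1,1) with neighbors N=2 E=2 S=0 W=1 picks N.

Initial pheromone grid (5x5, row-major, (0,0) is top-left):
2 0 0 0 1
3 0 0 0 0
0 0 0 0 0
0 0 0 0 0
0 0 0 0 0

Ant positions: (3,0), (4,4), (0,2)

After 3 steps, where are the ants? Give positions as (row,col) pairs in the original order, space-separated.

Step 1: ant0:(3,0)->N->(2,0) | ant1:(4,4)->N->(3,4) | ant2:(0,2)->E->(0,3)
  grid max=2 at (1,0)
Step 2: ant0:(2,0)->N->(1,0) | ant1:(3,4)->N->(2,4) | ant2:(0,3)->E->(0,4)
  grid max=3 at (1,0)
Step 3: ant0:(1,0)->N->(0,0) | ant1:(2,4)->N->(1,4) | ant2:(0,4)->S->(1,4)
  grid max=3 at (1,4)

(0,0) (1,4) (1,4)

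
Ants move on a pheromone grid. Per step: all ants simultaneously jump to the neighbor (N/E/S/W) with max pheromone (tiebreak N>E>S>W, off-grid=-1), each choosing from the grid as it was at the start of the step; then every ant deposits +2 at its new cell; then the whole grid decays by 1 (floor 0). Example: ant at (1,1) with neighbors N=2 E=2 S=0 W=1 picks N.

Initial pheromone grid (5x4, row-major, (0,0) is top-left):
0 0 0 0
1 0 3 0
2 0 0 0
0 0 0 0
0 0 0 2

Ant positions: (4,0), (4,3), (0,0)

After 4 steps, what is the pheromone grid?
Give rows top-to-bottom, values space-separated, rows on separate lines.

After step 1: ants at (3,0),(3,3),(1,0)
  0 0 0 0
  2 0 2 0
  1 0 0 0
  1 0 0 1
  0 0 0 1
After step 2: ants at (2,0),(4,3),(2,0)
  0 0 0 0
  1 0 1 0
  4 0 0 0
  0 0 0 0
  0 0 0 2
After step 3: ants at (1,0),(3,3),(1,0)
  0 0 0 0
  4 0 0 0
  3 0 0 0
  0 0 0 1
  0 0 0 1
After step 4: ants at (2,0),(4,3),(2,0)
  0 0 0 0
  3 0 0 0
  6 0 0 0
  0 0 0 0
  0 0 0 2

0 0 0 0
3 0 0 0
6 0 0 0
0 0 0 0
0 0 0 2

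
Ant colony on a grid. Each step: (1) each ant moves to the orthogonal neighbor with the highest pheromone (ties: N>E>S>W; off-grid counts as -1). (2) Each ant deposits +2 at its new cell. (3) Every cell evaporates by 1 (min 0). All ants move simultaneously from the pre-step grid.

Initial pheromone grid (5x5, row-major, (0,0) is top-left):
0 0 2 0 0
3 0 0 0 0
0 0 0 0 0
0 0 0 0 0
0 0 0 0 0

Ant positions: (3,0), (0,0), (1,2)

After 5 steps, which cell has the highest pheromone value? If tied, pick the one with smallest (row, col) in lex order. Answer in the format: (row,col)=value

Step 1: ant0:(3,0)->N->(2,0) | ant1:(0,0)->S->(1,0) | ant2:(1,2)->N->(0,2)
  grid max=4 at (1,0)
Step 2: ant0:(2,0)->N->(1,0) | ant1:(1,0)->S->(2,0) | ant2:(0,2)->E->(0,3)
  grid max=5 at (1,0)
Step 3: ant0:(1,0)->S->(2,0) | ant1:(2,0)->N->(1,0) | ant2:(0,3)->W->(0,2)
  grid max=6 at (1,0)
Step 4: ant0:(2,0)->N->(1,0) | ant1:(1,0)->S->(2,0) | ant2:(0,2)->E->(0,3)
  grid max=7 at (1,0)
Step 5: ant0:(1,0)->S->(2,0) | ant1:(2,0)->N->(1,0) | ant2:(0,3)->W->(0,2)
  grid max=8 at (1,0)
Final grid:
  0 0 3 0 0
  8 0 0 0 0
  5 0 0 0 0
  0 0 0 0 0
  0 0 0 0 0
Max pheromone 8 at (1,0)

Answer: (1,0)=8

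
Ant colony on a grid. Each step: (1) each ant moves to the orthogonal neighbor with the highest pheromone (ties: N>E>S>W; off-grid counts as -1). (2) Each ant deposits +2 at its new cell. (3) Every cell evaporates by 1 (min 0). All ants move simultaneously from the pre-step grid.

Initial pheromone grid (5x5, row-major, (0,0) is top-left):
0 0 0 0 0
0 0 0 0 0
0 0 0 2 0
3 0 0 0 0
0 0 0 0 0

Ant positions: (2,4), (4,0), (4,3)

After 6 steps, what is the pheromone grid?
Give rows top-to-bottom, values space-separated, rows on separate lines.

After step 1: ants at (2,3),(3,0),(3,3)
  0 0 0 0 0
  0 0 0 0 0
  0 0 0 3 0
  4 0 0 1 0
  0 0 0 0 0
After step 2: ants at (3,3),(2,0),(2,3)
  0 0 0 0 0
  0 0 0 0 0
  1 0 0 4 0
  3 0 0 2 0
  0 0 0 0 0
After step 3: ants at (2,3),(3,0),(3,3)
  0 0 0 0 0
  0 0 0 0 0
  0 0 0 5 0
  4 0 0 3 0
  0 0 0 0 0
After step 4: ants at (3,3),(2,0),(2,3)
  0 0 0 0 0
  0 0 0 0 0
  1 0 0 6 0
  3 0 0 4 0
  0 0 0 0 0
After step 5: ants at (2,3),(3,0),(3,3)
  0 0 0 0 0
  0 0 0 0 0
  0 0 0 7 0
  4 0 0 5 0
  0 0 0 0 0
After step 6: ants at (3,3),(2,0),(2,3)
  0 0 0 0 0
  0 0 0 0 0
  1 0 0 8 0
  3 0 0 6 0
  0 0 0 0 0

0 0 0 0 0
0 0 0 0 0
1 0 0 8 0
3 0 0 6 0
0 0 0 0 0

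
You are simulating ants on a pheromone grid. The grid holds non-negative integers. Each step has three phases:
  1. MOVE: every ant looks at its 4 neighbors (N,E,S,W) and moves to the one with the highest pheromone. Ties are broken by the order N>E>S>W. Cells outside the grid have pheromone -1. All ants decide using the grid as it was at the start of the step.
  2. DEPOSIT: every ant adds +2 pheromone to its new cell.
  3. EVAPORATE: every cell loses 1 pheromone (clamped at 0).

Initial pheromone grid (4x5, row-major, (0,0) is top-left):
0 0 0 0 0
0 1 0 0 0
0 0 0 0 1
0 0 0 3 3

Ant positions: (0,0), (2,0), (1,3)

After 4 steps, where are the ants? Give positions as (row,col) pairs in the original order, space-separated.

Step 1: ant0:(0,0)->E->(0,1) | ant1:(2,0)->N->(1,0) | ant2:(1,3)->N->(0,3)
  grid max=2 at (3,3)
Step 2: ant0:(0,1)->E->(0,2) | ant1:(1,0)->N->(0,0) | ant2:(0,3)->E->(0,4)
  grid max=1 at (0,0)
Step 3: ant0:(0,2)->E->(0,3) | ant1:(0,0)->E->(0,1) | ant2:(0,4)->S->(1,4)
  grid max=1 at (0,1)
Step 4: ant0:(0,3)->E->(0,4) | ant1:(0,1)->E->(0,2) | ant2:(1,4)->N->(0,4)
  grid max=3 at (0,4)

(0,4) (0,2) (0,4)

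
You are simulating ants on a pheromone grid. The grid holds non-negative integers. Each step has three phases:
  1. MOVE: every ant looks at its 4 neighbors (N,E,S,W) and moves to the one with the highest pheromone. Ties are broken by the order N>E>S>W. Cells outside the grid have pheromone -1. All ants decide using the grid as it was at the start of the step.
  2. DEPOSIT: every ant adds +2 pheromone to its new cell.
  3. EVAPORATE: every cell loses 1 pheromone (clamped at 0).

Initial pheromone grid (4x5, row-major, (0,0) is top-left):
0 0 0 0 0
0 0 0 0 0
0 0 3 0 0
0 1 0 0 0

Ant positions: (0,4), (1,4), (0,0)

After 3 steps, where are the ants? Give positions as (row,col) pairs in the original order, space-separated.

Step 1: ant0:(0,4)->S->(1,4) | ant1:(1,4)->N->(0,4) | ant2:(0,0)->E->(0,1)
  grid max=2 at (2,2)
Step 2: ant0:(1,4)->N->(0,4) | ant1:(0,4)->S->(1,4) | ant2:(0,1)->E->(0,2)
  grid max=2 at (0,4)
Step 3: ant0:(0,4)->S->(1,4) | ant1:(1,4)->N->(0,4) | ant2:(0,2)->E->(0,3)
  grid max=3 at (0,4)

(1,4) (0,4) (0,3)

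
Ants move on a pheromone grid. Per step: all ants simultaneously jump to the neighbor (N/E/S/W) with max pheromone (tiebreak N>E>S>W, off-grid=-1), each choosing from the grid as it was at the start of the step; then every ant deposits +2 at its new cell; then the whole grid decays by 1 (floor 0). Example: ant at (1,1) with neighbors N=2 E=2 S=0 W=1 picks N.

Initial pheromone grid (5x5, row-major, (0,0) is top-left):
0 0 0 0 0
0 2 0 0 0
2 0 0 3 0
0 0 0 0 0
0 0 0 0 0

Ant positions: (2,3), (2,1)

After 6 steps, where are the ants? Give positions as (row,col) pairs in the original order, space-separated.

Step 1: ant0:(2,3)->N->(1,3) | ant1:(2,1)->N->(1,1)
  grid max=3 at (1,1)
Step 2: ant0:(1,3)->S->(2,3) | ant1:(1,1)->N->(0,1)
  grid max=3 at (2,3)
Step 3: ant0:(2,3)->N->(1,3) | ant1:(0,1)->S->(1,1)
  grid max=3 at (1,1)
Step 4: ant0:(1,3)->S->(2,3) | ant1:(1,1)->N->(0,1)
  grid max=3 at (2,3)
Step 5: ant0:(2,3)->N->(1,3) | ant1:(0,1)->S->(1,1)
  grid max=3 at (1,1)
Step 6: ant0:(1,3)->S->(2,3) | ant1:(1,1)->N->(0,1)
  grid max=3 at (2,3)

(2,3) (0,1)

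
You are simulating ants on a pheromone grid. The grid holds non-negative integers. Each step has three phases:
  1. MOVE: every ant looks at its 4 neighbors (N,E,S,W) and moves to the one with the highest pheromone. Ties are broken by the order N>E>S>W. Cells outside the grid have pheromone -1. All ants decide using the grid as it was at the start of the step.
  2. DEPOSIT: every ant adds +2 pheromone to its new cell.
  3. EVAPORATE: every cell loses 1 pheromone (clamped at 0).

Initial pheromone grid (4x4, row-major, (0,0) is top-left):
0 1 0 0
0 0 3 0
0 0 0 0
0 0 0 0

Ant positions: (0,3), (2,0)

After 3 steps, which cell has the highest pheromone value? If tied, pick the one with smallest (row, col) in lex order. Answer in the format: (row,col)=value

Step 1: ant0:(0,3)->S->(1,3) | ant1:(2,0)->N->(1,0)
  grid max=2 at (1,2)
Step 2: ant0:(1,3)->W->(1,2) | ant1:(1,0)->N->(0,0)
  grid max=3 at (1,2)
Step 3: ant0:(1,2)->N->(0,2) | ant1:(0,0)->E->(0,1)
  grid max=2 at (1,2)
Final grid:
  0 1 1 0
  0 0 2 0
  0 0 0 0
  0 0 0 0
Max pheromone 2 at (1,2)

Answer: (1,2)=2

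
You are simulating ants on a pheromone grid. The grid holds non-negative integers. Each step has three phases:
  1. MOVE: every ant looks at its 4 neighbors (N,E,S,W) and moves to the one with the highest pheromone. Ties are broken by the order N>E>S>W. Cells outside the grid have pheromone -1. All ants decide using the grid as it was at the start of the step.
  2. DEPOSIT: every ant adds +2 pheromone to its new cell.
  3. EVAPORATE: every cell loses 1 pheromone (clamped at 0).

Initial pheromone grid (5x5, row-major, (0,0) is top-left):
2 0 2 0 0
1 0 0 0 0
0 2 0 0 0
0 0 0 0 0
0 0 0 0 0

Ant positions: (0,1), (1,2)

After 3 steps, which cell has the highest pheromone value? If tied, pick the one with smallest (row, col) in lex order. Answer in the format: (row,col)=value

Step 1: ant0:(0,1)->E->(0,2) | ant1:(1,2)->N->(0,2)
  grid max=5 at (0,2)
Step 2: ant0:(0,2)->E->(0,3) | ant1:(0,2)->E->(0,3)
  grid max=4 at (0,2)
Step 3: ant0:(0,3)->W->(0,2) | ant1:(0,3)->W->(0,2)
  grid max=7 at (0,2)
Final grid:
  0 0 7 2 0
  0 0 0 0 0
  0 0 0 0 0
  0 0 0 0 0
  0 0 0 0 0
Max pheromone 7 at (0,2)

Answer: (0,2)=7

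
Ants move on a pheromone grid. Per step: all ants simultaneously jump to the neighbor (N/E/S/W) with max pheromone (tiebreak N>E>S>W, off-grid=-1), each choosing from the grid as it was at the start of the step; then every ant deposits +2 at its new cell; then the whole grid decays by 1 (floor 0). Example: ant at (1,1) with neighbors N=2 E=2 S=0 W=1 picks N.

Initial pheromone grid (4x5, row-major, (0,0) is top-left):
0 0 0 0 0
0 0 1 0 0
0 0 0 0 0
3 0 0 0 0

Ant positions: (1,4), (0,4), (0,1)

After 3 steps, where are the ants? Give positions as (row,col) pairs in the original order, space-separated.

Step 1: ant0:(1,4)->N->(0,4) | ant1:(0,4)->S->(1,4) | ant2:(0,1)->E->(0,2)
  grid max=2 at (3,0)
Step 2: ant0:(0,4)->S->(1,4) | ant1:(1,4)->N->(0,4) | ant2:(0,2)->E->(0,3)
  grid max=2 at (0,4)
Step 3: ant0:(1,4)->N->(0,4) | ant1:(0,4)->S->(1,4) | ant2:(0,3)->E->(0,4)
  grid max=5 at (0,4)

(0,4) (1,4) (0,4)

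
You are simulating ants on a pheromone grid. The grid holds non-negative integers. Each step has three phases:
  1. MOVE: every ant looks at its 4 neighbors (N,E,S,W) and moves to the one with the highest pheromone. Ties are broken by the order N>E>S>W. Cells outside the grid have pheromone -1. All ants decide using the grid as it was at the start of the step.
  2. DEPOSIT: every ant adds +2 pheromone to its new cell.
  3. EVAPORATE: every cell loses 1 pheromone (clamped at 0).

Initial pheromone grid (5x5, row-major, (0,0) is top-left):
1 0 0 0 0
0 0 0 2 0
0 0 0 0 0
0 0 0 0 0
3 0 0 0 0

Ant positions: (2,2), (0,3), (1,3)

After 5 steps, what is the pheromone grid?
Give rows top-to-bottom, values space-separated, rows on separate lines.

After step 1: ants at (1,2),(1,3),(0,3)
  0 0 0 1 0
  0 0 1 3 0
  0 0 0 0 0
  0 0 0 0 0
  2 0 0 0 0
After step 2: ants at (1,3),(0,3),(1,3)
  0 0 0 2 0
  0 0 0 6 0
  0 0 0 0 0
  0 0 0 0 0
  1 0 0 0 0
After step 3: ants at (0,3),(1,3),(0,3)
  0 0 0 5 0
  0 0 0 7 0
  0 0 0 0 0
  0 0 0 0 0
  0 0 0 0 0
After step 4: ants at (1,3),(0,3),(1,3)
  0 0 0 6 0
  0 0 0 10 0
  0 0 0 0 0
  0 0 0 0 0
  0 0 0 0 0
After step 5: ants at (0,3),(1,3),(0,3)
  0 0 0 9 0
  0 0 0 11 0
  0 0 0 0 0
  0 0 0 0 0
  0 0 0 0 0

0 0 0 9 0
0 0 0 11 0
0 0 0 0 0
0 0 0 0 0
0 0 0 0 0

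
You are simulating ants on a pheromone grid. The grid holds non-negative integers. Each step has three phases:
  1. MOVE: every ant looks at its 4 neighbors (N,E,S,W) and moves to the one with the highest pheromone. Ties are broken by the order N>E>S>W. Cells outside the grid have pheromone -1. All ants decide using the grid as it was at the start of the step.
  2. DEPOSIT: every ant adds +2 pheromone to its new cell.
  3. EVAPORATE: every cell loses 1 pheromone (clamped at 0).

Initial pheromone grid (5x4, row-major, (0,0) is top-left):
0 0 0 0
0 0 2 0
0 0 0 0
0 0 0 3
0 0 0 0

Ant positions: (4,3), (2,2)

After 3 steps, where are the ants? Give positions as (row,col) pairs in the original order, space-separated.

Step 1: ant0:(4,3)->N->(3,3) | ant1:(2,2)->N->(1,2)
  grid max=4 at (3,3)
Step 2: ant0:(3,3)->N->(2,3) | ant1:(1,2)->N->(0,2)
  grid max=3 at (3,3)
Step 3: ant0:(2,3)->S->(3,3) | ant1:(0,2)->S->(1,2)
  grid max=4 at (3,3)

(3,3) (1,2)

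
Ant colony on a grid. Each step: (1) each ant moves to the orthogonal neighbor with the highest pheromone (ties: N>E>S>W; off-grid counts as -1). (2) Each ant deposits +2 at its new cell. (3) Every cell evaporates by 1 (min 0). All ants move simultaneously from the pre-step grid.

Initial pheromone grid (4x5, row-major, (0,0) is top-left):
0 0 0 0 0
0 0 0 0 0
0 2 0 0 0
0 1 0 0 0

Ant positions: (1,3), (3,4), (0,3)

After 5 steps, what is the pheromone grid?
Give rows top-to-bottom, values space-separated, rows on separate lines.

After step 1: ants at (0,3),(2,4),(0,4)
  0 0 0 1 1
  0 0 0 0 0
  0 1 0 0 1
  0 0 0 0 0
After step 2: ants at (0,4),(1,4),(0,3)
  0 0 0 2 2
  0 0 0 0 1
  0 0 0 0 0
  0 0 0 0 0
After step 3: ants at (0,3),(0,4),(0,4)
  0 0 0 3 5
  0 0 0 0 0
  0 0 0 0 0
  0 0 0 0 0
After step 4: ants at (0,4),(0,3),(0,3)
  0 0 0 6 6
  0 0 0 0 0
  0 0 0 0 0
  0 0 0 0 0
After step 5: ants at (0,3),(0,4),(0,4)
  0 0 0 7 9
  0 0 0 0 0
  0 0 0 0 0
  0 0 0 0 0

0 0 0 7 9
0 0 0 0 0
0 0 0 0 0
0 0 0 0 0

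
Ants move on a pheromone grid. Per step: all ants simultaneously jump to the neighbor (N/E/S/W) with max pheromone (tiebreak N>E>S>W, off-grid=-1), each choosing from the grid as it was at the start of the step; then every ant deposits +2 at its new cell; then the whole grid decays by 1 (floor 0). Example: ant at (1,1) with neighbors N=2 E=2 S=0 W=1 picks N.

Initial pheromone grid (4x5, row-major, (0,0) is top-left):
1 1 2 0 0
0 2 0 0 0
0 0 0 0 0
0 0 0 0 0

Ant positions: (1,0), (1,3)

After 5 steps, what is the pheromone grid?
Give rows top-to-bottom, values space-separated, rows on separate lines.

After step 1: ants at (1,1),(0,3)
  0 0 1 1 0
  0 3 0 0 0
  0 0 0 0 0
  0 0 0 0 0
After step 2: ants at (0,1),(0,2)
  0 1 2 0 0
  0 2 0 0 0
  0 0 0 0 0
  0 0 0 0 0
After step 3: ants at (0,2),(0,1)
  0 2 3 0 0
  0 1 0 0 0
  0 0 0 0 0
  0 0 0 0 0
After step 4: ants at (0,1),(0,2)
  0 3 4 0 0
  0 0 0 0 0
  0 0 0 0 0
  0 0 0 0 0
After step 5: ants at (0,2),(0,1)
  0 4 5 0 0
  0 0 0 0 0
  0 0 0 0 0
  0 0 0 0 0

0 4 5 0 0
0 0 0 0 0
0 0 0 0 0
0 0 0 0 0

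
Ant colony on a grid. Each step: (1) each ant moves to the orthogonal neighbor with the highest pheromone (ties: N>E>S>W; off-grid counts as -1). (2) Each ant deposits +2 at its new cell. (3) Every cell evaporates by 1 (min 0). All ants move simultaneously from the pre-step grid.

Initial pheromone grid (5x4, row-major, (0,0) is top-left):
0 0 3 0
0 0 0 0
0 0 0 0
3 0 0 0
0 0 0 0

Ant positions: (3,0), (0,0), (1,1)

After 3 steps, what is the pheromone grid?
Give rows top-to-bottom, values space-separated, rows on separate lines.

After step 1: ants at (2,0),(0,1),(0,1)
  0 3 2 0
  0 0 0 0
  1 0 0 0
  2 0 0 0
  0 0 0 0
After step 2: ants at (3,0),(0,2),(0,2)
  0 2 5 0
  0 0 0 0
  0 0 0 0
  3 0 0 0
  0 0 0 0
After step 3: ants at (2,0),(0,1),(0,1)
  0 5 4 0
  0 0 0 0
  1 0 0 0
  2 0 0 0
  0 0 0 0

0 5 4 0
0 0 0 0
1 0 0 0
2 0 0 0
0 0 0 0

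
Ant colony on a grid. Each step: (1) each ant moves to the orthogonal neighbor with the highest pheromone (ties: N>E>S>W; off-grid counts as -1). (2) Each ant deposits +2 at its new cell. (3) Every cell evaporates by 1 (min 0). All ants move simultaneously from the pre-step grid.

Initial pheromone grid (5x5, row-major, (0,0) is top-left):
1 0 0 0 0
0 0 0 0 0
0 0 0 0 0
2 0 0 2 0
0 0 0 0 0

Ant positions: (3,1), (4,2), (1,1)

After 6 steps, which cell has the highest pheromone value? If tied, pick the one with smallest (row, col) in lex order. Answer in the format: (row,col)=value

Answer: (3,0)=2

Derivation:
Step 1: ant0:(3,1)->W->(3,0) | ant1:(4,2)->N->(3,2) | ant2:(1,1)->N->(0,1)
  grid max=3 at (3,0)
Step 2: ant0:(3,0)->N->(2,0) | ant1:(3,2)->E->(3,3) | ant2:(0,1)->E->(0,2)
  grid max=2 at (3,0)
Step 3: ant0:(2,0)->S->(3,0) | ant1:(3,3)->N->(2,3) | ant2:(0,2)->E->(0,3)
  grid max=3 at (3,0)
Step 4: ant0:(3,0)->N->(2,0) | ant1:(2,3)->S->(3,3) | ant2:(0,3)->E->(0,4)
  grid max=2 at (3,0)
Step 5: ant0:(2,0)->S->(3,0) | ant1:(3,3)->N->(2,3) | ant2:(0,4)->S->(1,4)
  grid max=3 at (3,0)
Step 6: ant0:(3,0)->N->(2,0) | ant1:(2,3)->S->(3,3) | ant2:(1,4)->N->(0,4)
  grid max=2 at (3,0)
Final grid:
  0 0 0 0 1
  0 0 0 0 0
  1 0 0 0 0
  2 0 0 2 0
  0 0 0 0 0
Max pheromone 2 at (3,0)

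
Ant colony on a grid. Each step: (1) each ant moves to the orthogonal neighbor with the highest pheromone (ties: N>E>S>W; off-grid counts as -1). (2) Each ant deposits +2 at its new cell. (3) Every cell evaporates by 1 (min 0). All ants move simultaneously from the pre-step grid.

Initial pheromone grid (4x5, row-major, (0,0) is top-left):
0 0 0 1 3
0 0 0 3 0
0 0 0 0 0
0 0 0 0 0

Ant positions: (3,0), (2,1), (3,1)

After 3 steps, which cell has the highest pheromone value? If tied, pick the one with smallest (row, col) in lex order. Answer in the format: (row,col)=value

Answer: (1,1)=5

Derivation:
Step 1: ant0:(3,0)->N->(2,0) | ant1:(2,1)->N->(1,1) | ant2:(3,1)->N->(2,1)
  grid max=2 at (0,4)
Step 2: ant0:(2,0)->E->(2,1) | ant1:(1,1)->S->(2,1) | ant2:(2,1)->N->(1,1)
  grid max=4 at (2,1)
Step 3: ant0:(2,1)->N->(1,1) | ant1:(2,1)->N->(1,1) | ant2:(1,1)->S->(2,1)
  grid max=5 at (1,1)
Final grid:
  0 0 0 0 0
  0 5 0 0 0
  0 5 0 0 0
  0 0 0 0 0
Max pheromone 5 at (1,1)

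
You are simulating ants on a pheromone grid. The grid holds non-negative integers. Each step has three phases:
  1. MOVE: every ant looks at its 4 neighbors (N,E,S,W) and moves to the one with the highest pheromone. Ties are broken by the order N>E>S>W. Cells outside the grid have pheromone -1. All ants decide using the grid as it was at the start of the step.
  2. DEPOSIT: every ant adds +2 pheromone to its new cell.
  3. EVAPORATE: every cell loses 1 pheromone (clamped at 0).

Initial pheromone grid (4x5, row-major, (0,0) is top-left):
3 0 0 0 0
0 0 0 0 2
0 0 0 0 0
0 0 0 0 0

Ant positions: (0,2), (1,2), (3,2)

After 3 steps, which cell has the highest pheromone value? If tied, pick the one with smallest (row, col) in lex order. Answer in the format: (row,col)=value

Answer: (0,2)=5

Derivation:
Step 1: ant0:(0,2)->E->(0,3) | ant1:(1,2)->N->(0,2) | ant2:(3,2)->N->(2,2)
  grid max=2 at (0,0)
Step 2: ant0:(0,3)->W->(0,2) | ant1:(0,2)->E->(0,3) | ant2:(2,2)->N->(1,2)
  grid max=2 at (0,2)
Step 3: ant0:(0,2)->E->(0,3) | ant1:(0,3)->W->(0,2) | ant2:(1,2)->N->(0,2)
  grid max=5 at (0,2)
Final grid:
  0 0 5 3 0
  0 0 0 0 0
  0 0 0 0 0
  0 0 0 0 0
Max pheromone 5 at (0,2)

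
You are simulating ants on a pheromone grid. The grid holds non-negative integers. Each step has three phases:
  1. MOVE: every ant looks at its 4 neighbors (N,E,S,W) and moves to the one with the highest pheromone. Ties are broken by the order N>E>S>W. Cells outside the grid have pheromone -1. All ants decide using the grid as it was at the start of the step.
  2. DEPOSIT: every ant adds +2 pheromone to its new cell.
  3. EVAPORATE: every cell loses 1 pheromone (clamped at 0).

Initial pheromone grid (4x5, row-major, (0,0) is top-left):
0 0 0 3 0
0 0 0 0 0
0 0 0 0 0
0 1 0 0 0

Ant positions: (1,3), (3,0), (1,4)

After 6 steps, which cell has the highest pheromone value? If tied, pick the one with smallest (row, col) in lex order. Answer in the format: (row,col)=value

Answer: (0,3)=9

Derivation:
Step 1: ant0:(1,3)->N->(0,3) | ant1:(3,0)->E->(3,1) | ant2:(1,4)->N->(0,4)
  grid max=4 at (0,3)
Step 2: ant0:(0,3)->E->(0,4) | ant1:(3,1)->N->(2,1) | ant2:(0,4)->W->(0,3)
  grid max=5 at (0,3)
Step 3: ant0:(0,4)->W->(0,3) | ant1:(2,1)->S->(3,1) | ant2:(0,3)->E->(0,4)
  grid max=6 at (0,3)
Step 4: ant0:(0,3)->E->(0,4) | ant1:(3,1)->N->(2,1) | ant2:(0,4)->W->(0,3)
  grid max=7 at (0,3)
Step 5: ant0:(0,4)->W->(0,3) | ant1:(2,1)->S->(3,1) | ant2:(0,3)->E->(0,4)
  grid max=8 at (0,3)
Step 6: ant0:(0,3)->E->(0,4) | ant1:(3,1)->N->(2,1) | ant2:(0,4)->W->(0,3)
  grid max=9 at (0,3)
Final grid:
  0 0 0 9 6
  0 0 0 0 0
  0 1 0 0 0
  0 1 0 0 0
Max pheromone 9 at (0,3)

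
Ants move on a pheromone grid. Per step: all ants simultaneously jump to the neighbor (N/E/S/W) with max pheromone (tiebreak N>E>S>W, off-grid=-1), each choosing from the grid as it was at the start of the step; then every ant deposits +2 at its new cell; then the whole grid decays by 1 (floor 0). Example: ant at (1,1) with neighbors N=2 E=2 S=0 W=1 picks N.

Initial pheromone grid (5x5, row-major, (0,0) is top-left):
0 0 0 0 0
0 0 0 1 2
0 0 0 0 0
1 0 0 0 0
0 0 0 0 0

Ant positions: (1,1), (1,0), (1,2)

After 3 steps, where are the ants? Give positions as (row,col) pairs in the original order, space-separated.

Step 1: ant0:(1,1)->N->(0,1) | ant1:(1,0)->N->(0,0) | ant2:(1,2)->E->(1,3)
  grid max=2 at (1,3)
Step 2: ant0:(0,1)->W->(0,0) | ant1:(0,0)->E->(0,1) | ant2:(1,3)->E->(1,4)
  grid max=2 at (0,0)
Step 3: ant0:(0,0)->E->(0,1) | ant1:(0,1)->W->(0,0) | ant2:(1,4)->W->(1,3)
  grid max=3 at (0,0)

(0,1) (0,0) (1,3)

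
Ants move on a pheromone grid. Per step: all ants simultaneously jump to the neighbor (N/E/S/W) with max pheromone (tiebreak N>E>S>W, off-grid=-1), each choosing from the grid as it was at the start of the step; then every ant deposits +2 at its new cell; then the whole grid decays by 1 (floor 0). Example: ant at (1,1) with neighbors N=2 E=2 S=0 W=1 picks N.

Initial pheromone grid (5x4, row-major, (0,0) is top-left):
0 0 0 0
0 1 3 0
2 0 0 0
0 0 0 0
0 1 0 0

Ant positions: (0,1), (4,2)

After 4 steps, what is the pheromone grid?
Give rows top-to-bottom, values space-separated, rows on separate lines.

After step 1: ants at (1,1),(4,1)
  0 0 0 0
  0 2 2 0
  1 0 0 0
  0 0 0 0
  0 2 0 0
After step 2: ants at (1,2),(3,1)
  0 0 0 0
  0 1 3 0
  0 0 0 0
  0 1 0 0
  0 1 0 0
After step 3: ants at (1,1),(4,1)
  0 0 0 0
  0 2 2 0
  0 0 0 0
  0 0 0 0
  0 2 0 0
After step 4: ants at (1,2),(3,1)
  0 0 0 0
  0 1 3 0
  0 0 0 0
  0 1 0 0
  0 1 0 0

0 0 0 0
0 1 3 0
0 0 0 0
0 1 0 0
0 1 0 0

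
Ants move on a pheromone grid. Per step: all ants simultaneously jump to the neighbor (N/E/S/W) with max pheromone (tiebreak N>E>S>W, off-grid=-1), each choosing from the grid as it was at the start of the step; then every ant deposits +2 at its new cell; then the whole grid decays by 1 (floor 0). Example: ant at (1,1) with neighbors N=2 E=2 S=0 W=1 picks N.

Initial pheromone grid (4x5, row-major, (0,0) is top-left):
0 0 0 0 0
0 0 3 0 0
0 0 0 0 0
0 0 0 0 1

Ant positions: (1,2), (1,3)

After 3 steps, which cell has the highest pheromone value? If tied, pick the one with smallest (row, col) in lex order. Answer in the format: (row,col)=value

Answer: (1,2)=6

Derivation:
Step 1: ant0:(1,2)->N->(0,2) | ant1:(1,3)->W->(1,2)
  grid max=4 at (1,2)
Step 2: ant0:(0,2)->S->(1,2) | ant1:(1,2)->N->(0,2)
  grid max=5 at (1,2)
Step 3: ant0:(1,2)->N->(0,2) | ant1:(0,2)->S->(1,2)
  grid max=6 at (1,2)
Final grid:
  0 0 3 0 0
  0 0 6 0 0
  0 0 0 0 0
  0 0 0 0 0
Max pheromone 6 at (1,2)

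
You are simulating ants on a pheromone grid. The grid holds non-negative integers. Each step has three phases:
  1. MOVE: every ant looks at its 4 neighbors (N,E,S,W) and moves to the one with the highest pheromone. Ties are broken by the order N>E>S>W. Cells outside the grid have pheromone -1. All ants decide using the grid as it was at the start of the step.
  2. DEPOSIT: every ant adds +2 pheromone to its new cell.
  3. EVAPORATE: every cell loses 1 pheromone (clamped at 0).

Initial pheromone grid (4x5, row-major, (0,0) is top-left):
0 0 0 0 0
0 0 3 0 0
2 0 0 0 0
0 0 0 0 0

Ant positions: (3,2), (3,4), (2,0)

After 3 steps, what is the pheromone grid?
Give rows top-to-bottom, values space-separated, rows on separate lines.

After step 1: ants at (2,2),(2,4),(1,0)
  0 0 0 0 0
  1 0 2 0 0
  1 0 1 0 1
  0 0 0 0 0
After step 2: ants at (1,2),(1,4),(2,0)
  0 0 0 0 0
  0 0 3 0 1
  2 0 0 0 0
  0 0 0 0 0
After step 3: ants at (0,2),(0,4),(1,0)
  0 0 1 0 1
  1 0 2 0 0
  1 0 0 0 0
  0 0 0 0 0

0 0 1 0 1
1 0 2 0 0
1 0 0 0 0
0 0 0 0 0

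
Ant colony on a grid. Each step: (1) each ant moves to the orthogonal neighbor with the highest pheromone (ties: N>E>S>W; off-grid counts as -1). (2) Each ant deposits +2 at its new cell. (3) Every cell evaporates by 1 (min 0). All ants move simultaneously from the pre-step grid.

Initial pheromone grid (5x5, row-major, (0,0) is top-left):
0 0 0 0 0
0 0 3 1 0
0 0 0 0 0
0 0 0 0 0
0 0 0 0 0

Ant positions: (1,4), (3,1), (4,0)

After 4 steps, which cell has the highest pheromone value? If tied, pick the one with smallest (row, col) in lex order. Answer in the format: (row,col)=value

Answer: (1,2)=5

Derivation:
Step 1: ant0:(1,4)->W->(1,3) | ant1:(3,1)->N->(2,1) | ant2:(4,0)->N->(3,0)
  grid max=2 at (1,2)
Step 2: ant0:(1,3)->W->(1,2) | ant1:(2,1)->N->(1,1) | ant2:(3,0)->N->(2,0)
  grid max=3 at (1,2)
Step 3: ant0:(1,2)->E->(1,3) | ant1:(1,1)->E->(1,2) | ant2:(2,0)->N->(1,0)
  grid max=4 at (1,2)
Step 4: ant0:(1,3)->W->(1,2) | ant1:(1,2)->E->(1,3) | ant2:(1,0)->N->(0,0)
  grid max=5 at (1,2)
Final grid:
  1 0 0 0 0
  0 0 5 3 0
  0 0 0 0 0
  0 0 0 0 0
  0 0 0 0 0
Max pheromone 5 at (1,2)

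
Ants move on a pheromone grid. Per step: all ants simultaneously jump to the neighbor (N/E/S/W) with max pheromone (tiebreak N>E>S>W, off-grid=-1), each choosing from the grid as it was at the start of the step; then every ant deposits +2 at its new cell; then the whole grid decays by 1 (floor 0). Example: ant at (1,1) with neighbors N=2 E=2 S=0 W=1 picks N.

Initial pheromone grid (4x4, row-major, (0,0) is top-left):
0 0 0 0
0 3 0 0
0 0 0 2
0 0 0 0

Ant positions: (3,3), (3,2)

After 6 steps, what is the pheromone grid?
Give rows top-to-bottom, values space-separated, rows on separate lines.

After step 1: ants at (2,3),(2,2)
  0 0 0 0
  0 2 0 0
  0 0 1 3
  0 0 0 0
After step 2: ants at (2,2),(2,3)
  0 0 0 0
  0 1 0 0
  0 0 2 4
  0 0 0 0
After step 3: ants at (2,3),(2,2)
  0 0 0 0
  0 0 0 0
  0 0 3 5
  0 0 0 0
After step 4: ants at (2,2),(2,3)
  0 0 0 0
  0 0 0 0
  0 0 4 6
  0 0 0 0
After step 5: ants at (2,3),(2,2)
  0 0 0 0
  0 0 0 0
  0 0 5 7
  0 0 0 0
After step 6: ants at (2,2),(2,3)
  0 0 0 0
  0 0 0 0
  0 0 6 8
  0 0 0 0

0 0 0 0
0 0 0 0
0 0 6 8
0 0 0 0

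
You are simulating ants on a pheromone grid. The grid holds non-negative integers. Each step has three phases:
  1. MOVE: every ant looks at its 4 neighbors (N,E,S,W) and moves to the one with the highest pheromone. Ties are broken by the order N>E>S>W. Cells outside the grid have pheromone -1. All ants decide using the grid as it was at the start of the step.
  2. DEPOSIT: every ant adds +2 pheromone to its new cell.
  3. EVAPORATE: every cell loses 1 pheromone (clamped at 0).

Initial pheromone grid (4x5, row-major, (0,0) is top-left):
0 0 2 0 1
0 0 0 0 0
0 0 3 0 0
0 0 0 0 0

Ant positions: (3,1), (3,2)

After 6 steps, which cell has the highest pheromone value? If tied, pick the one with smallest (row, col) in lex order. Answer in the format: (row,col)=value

Answer: (2,2)=9

Derivation:
Step 1: ant0:(3,1)->N->(2,1) | ant1:(3,2)->N->(2,2)
  grid max=4 at (2,2)
Step 2: ant0:(2,1)->E->(2,2) | ant1:(2,2)->W->(2,1)
  grid max=5 at (2,2)
Step 3: ant0:(2,2)->W->(2,1) | ant1:(2,1)->E->(2,2)
  grid max=6 at (2,2)
Step 4: ant0:(2,1)->E->(2,2) | ant1:(2,2)->W->(2,1)
  grid max=7 at (2,2)
Step 5: ant0:(2,2)->W->(2,1) | ant1:(2,1)->E->(2,2)
  grid max=8 at (2,2)
Step 6: ant0:(2,1)->E->(2,2) | ant1:(2,2)->W->(2,1)
  grid max=9 at (2,2)
Final grid:
  0 0 0 0 0
  0 0 0 0 0
  0 6 9 0 0
  0 0 0 0 0
Max pheromone 9 at (2,2)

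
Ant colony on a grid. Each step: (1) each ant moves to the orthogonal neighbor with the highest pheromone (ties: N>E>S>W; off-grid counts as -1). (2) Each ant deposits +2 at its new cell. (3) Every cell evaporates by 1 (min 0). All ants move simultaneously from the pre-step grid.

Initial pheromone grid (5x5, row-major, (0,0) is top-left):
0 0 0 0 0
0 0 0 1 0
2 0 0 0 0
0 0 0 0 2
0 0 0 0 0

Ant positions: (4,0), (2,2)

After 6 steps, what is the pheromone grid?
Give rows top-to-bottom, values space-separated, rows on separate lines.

After step 1: ants at (3,0),(1,2)
  0 0 0 0 0
  0 0 1 0 0
  1 0 0 0 0
  1 0 0 0 1
  0 0 0 0 0
After step 2: ants at (2,0),(0,2)
  0 0 1 0 0
  0 0 0 0 0
  2 0 0 0 0
  0 0 0 0 0
  0 0 0 0 0
After step 3: ants at (1,0),(0,3)
  0 0 0 1 0
  1 0 0 0 0
  1 0 0 0 0
  0 0 0 0 0
  0 0 0 0 0
After step 4: ants at (2,0),(0,4)
  0 0 0 0 1
  0 0 0 0 0
  2 0 0 0 0
  0 0 0 0 0
  0 0 0 0 0
After step 5: ants at (1,0),(1,4)
  0 0 0 0 0
  1 0 0 0 1
  1 0 0 0 0
  0 0 0 0 0
  0 0 0 0 0
After step 6: ants at (2,0),(0,4)
  0 0 0 0 1
  0 0 0 0 0
  2 0 0 0 0
  0 0 0 0 0
  0 0 0 0 0

0 0 0 0 1
0 0 0 0 0
2 0 0 0 0
0 0 0 0 0
0 0 0 0 0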